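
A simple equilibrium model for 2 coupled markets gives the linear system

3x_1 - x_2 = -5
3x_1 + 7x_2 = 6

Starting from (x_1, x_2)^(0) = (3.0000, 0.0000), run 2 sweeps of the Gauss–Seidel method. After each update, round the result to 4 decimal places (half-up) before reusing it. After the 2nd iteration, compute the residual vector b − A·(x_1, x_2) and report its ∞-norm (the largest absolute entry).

0.2243

Iteration 1:
  x_1 = (-5 - (-1)·0.0000) / (3) = -1.6667
  x_2 = (6 - (3)·-1.6667) / (7) = 1.5714
Iteration 2:
  x_1 = (-5 - (-1)·1.5714) / (3) = -1.1429
  x_2 = (6 - (3)·-1.1429) / (7) = 1.3470
Residual b − A·x = (-0.2243, -0.0003); ∞-norm = 0.2243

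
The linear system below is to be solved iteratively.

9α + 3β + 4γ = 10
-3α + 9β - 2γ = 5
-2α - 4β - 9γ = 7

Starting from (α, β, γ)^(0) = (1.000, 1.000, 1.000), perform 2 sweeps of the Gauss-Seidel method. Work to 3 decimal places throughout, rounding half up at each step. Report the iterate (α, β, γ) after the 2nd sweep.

(1.369, 0.735, -1.409)

Iteration 1:
  α = (10 - (3)·1.000 - (4)·1.000) / (9) = 0.333
  β = (5 - (-3)·0.333 - (-2)·1.000) / (9) = 0.889
  γ = (7 - (-2)·0.333 - (-4)·0.889) / (-9) = -1.247
Iteration 2:
  α = (10 - (3)·0.889 - (4)·-1.247) / (9) = 1.369
  β = (5 - (-3)·1.369 - (-2)·-1.247) / (9) = 0.735
  γ = (7 - (-2)·1.369 - (-4)·0.735) / (-9) = -1.409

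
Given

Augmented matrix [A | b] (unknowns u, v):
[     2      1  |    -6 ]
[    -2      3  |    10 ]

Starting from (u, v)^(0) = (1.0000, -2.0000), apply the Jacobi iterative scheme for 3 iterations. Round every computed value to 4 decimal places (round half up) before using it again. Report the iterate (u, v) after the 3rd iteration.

(-4.0000, 0.0000)

Iteration 1:
  u = (-6 - (1)·-2.0000) / (2) = -2.0000
  v = (10 - (-2)·1.0000) / (3) = 4.0000
Iteration 2:
  u = (-6 - (1)·4.0000) / (2) = -5.0000
  v = (10 - (-2)·-2.0000) / (3) = 2.0000
Iteration 3:
  u = (-6 - (1)·2.0000) / (2) = -4.0000
  v = (10 - (-2)·-5.0000) / (3) = 0.0000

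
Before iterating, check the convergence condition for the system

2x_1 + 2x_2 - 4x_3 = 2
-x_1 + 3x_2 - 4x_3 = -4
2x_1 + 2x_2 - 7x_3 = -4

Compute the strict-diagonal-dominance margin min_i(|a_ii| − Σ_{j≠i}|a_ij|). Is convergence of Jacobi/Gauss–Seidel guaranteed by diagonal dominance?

row 1: |2| − (2+4) = -4
row 2: |3| − (1+4) = -2
row 3: |-7| − (2+2) = 3
minimum over rows = -4 → not strictly diagonally dominant

-4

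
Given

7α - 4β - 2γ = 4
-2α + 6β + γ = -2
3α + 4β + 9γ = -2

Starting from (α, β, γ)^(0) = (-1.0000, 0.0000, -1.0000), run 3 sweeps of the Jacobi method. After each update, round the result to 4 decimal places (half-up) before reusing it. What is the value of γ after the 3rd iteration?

-0.2140

Iteration 1:
  α = (4 - (-4)·0.0000 - (-2)·-1.0000) / (7) = 0.2857
  β = (-2 - (-2)·-1.0000 - (1)·-1.0000) / (6) = -0.5000
  γ = (-2 - (3)·-1.0000 - (4)·0.0000) / (9) = 0.1111
Iteration 2:
  α = (4 - (-4)·-0.5000 - (-2)·0.1111) / (7) = 0.3175
  β = (-2 - (-2)·0.2857 - (1)·0.1111) / (6) = -0.2566
  γ = (-2 - (3)·0.2857 - (4)·-0.5000) / (9) = -0.0952
Iteration 3:
  α = (4 - (-4)·-0.2566 - (-2)·-0.0952) / (7) = 0.3976
  β = (-2 - (-2)·0.3175 - (1)·-0.0952) / (6) = -0.2116
  γ = (-2 - (3)·0.3175 - (4)·-0.2566) / (9) = -0.2140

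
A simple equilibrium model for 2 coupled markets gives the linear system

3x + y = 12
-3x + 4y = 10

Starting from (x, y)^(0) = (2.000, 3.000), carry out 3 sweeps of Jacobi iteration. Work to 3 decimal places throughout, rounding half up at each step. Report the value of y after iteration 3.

Iteration 1:
  x = (12 - (1)·3.000) / (3) = 3.000
  y = (10 - (-3)·2.000) / (4) = 4.000
Iteration 2:
  x = (12 - (1)·4.000) / (3) = 2.667
  y = (10 - (-3)·3.000) / (4) = 4.750
Iteration 3:
  x = (12 - (1)·4.750) / (3) = 2.417
  y = (10 - (-3)·2.667) / (4) = 4.500

4.500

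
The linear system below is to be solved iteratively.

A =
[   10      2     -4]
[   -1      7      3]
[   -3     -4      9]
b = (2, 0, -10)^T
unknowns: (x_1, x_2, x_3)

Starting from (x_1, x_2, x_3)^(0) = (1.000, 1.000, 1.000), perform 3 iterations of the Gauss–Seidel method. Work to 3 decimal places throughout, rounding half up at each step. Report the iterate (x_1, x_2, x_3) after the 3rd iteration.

Iteration 1:
  x_1 = (2 - (2)·1.000 - (-4)·1.000) / (10) = 0.400
  x_2 = (0 - (-1)·0.400 - (3)·1.000) / (7) = -0.371
  x_3 = (-10 - (-3)·0.400 - (-4)·-0.371) / (9) = -1.143
Iteration 2:
  x_1 = (2 - (2)·-0.371 - (-4)·-1.143) / (10) = -0.183
  x_2 = (0 - (-1)·-0.183 - (3)·-1.143) / (7) = 0.464
  x_3 = (-10 - (-3)·-0.183 - (-4)·0.464) / (9) = -0.966
Iteration 3:
  x_1 = (2 - (2)·0.464 - (-4)·-0.966) / (10) = -0.279
  x_2 = (0 - (-1)·-0.279 - (3)·-0.966) / (7) = 0.374
  x_3 = (-10 - (-3)·-0.279 - (-4)·0.374) / (9) = -1.038

(-0.279, 0.374, -1.038)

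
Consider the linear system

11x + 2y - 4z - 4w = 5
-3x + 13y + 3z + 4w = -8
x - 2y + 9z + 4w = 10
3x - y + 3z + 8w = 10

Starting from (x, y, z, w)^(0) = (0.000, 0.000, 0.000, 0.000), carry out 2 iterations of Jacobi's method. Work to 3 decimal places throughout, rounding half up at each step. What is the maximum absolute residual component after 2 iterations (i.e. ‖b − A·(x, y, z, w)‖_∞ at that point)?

7.790

Iteration 1:
  x = (5 - (2)·0.000 - (-4)·0.000 - (-4)·0.000) / (11) = 0.455
  y = (-8 - (-3)·0.000 - (3)·0.000 - (4)·0.000) / (13) = -0.615
  z = (10 - (1)·0.000 - (-2)·0.000 - (4)·0.000) / (9) = 1.111
  w = (10 - (3)·0.000 - (-1)·0.000 - (3)·0.000) / (8) = 1.250
Iteration 2:
  x = (5 - (2)·-0.615 - (-4)·1.111 - (-4)·1.250) / (11) = 1.425
  y = (-8 - (-3)·0.455 - (3)·1.111 - (4)·1.250) / (13) = -1.151
  z = (10 - (1)·0.455 - (-2)·-0.615 - (4)·1.250) / (9) = 0.368
  w = (10 - (3)·0.455 - (-1)·-0.615 - (3)·1.111) / (8) = 0.586
Residual b − A·x = (-4.557, 7.790, 0.617, -1.218); ∞-norm = 7.790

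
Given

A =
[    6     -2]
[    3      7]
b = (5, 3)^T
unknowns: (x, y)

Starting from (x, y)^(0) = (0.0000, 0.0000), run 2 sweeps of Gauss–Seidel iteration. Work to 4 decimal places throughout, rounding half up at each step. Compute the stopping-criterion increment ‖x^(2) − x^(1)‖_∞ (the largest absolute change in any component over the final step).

Iteration 1:
  x = (5 - (-2)·0.0000) / (6) = 0.8333
  y = (3 - (3)·0.8333) / (7) = 0.0714
Iteration 2:
  x = (5 - (-2)·0.0714) / (6) = 0.8571
  y = (3 - (3)·0.8571) / (7) = 0.0612
Change: (0.0238, -0.0102) → max |·| = 0.0238

0.0238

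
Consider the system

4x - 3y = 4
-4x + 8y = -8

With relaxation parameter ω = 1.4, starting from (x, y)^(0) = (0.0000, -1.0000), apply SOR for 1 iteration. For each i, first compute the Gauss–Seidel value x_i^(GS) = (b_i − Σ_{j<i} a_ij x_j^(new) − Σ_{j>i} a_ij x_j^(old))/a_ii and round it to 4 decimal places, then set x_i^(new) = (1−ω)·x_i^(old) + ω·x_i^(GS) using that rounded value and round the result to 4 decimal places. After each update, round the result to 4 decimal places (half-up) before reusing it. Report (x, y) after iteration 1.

(0.3500, -0.7550)

Iteration 1:
  x: GS value = (4 - (-3)·-1.0000) / (4) = 0.2500;  x ← (1−ω)·0.0000 + ω·0.2500 = 0.3500
  y: GS value = (-8 - (-4)·0.3500) / (8) = -0.8250;  y ← (1−ω)·-1.0000 + ω·-0.8250 = -0.7550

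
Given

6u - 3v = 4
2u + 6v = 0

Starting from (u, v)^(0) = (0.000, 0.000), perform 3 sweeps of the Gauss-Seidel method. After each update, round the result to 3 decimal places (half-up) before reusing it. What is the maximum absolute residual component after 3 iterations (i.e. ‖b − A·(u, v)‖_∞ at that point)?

Iteration 1:
  u = (4 - (-3)·0.000) / (6) = 0.667
  v = (0 - (2)·0.667) / (6) = -0.222
Iteration 2:
  u = (4 - (-3)·-0.222) / (6) = 0.556
  v = (0 - (2)·0.556) / (6) = -0.185
Iteration 3:
  u = (4 - (-3)·-0.185) / (6) = 0.574
  v = (0 - (2)·0.574) / (6) = -0.191
Residual b − A·x = (-0.017, -0.002); ∞-norm = 0.017

0.017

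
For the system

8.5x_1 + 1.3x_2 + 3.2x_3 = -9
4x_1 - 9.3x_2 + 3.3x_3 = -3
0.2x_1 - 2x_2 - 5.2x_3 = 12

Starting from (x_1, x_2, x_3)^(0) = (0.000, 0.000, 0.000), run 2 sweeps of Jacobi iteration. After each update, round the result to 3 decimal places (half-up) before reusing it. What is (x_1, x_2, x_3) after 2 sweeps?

(-0.239, -0.952, -2.473)

Iteration 1:
  x_1 = (-9 - (1.3)·0.000 - (3.2)·0.000) / (8.5) = -1.059
  x_2 = (-3 - (4)·0.000 - (3.3)·0.000) / (-9.3) = 0.323
  x_3 = (12 - (0.2)·0.000 - (-2)·0.000) / (-5.2) = -2.308
Iteration 2:
  x_1 = (-9 - (1.3)·0.323 - (3.2)·-2.308) / (8.5) = -0.239
  x_2 = (-3 - (4)·-1.059 - (3.3)·-2.308) / (-9.3) = -0.952
  x_3 = (12 - (0.2)·-1.059 - (-2)·0.323) / (-5.2) = -2.473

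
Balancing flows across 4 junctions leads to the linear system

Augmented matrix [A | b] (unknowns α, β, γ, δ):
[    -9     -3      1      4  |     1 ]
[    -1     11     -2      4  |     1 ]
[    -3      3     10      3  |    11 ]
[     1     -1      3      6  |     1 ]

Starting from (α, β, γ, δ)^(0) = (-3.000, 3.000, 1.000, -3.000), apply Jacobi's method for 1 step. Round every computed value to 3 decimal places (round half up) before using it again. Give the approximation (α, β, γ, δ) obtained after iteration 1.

(-2.333, 1.091, 0.200, 0.667)

Iteration 1:
  α = (1 - (-3)·3.000 - (1)·1.000 - (4)·-3.000) / (-9) = -2.333
  β = (1 - (-1)·-3.000 - (-2)·1.000 - (4)·-3.000) / (11) = 1.091
  γ = (11 - (-3)·-3.000 - (3)·3.000 - (3)·-3.000) / (10) = 0.200
  δ = (1 - (1)·-3.000 - (-1)·3.000 - (3)·1.000) / (6) = 0.667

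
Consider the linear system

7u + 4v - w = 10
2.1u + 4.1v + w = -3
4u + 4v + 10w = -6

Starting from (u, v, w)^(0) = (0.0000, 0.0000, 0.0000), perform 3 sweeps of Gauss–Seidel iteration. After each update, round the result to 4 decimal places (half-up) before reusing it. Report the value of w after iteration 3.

-0.8313

Iteration 1:
  u = (10 - (4)·0.0000 - (-1)·0.0000) / (7) = 1.4286
  v = (-3 - (2.1)·1.4286 - (1)·0.0000) / (4.1) = -1.4634
  w = (-6 - (4)·1.4286 - (4)·-1.4634) / (10) = -0.5861
Iteration 2:
  u = (10 - (4)·-1.4634 - (-1)·-0.5861) / (7) = 2.1811
  v = (-3 - (2.1)·2.1811 - (1)·-0.5861) / (4.1) = -1.7059
  w = (-6 - (4)·2.1811 - (4)·-1.7059) / (10) = -0.7901
Iteration 3:
  u = (10 - (4)·-1.7059 - (-1)·-0.7901) / (7) = 2.2905
  v = (-3 - (2.1)·2.2905 - (1)·-0.7901) / (4.1) = -1.7122
  w = (-6 - (4)·2.2905 - (4)·-1.7122) / (10) = -0.8313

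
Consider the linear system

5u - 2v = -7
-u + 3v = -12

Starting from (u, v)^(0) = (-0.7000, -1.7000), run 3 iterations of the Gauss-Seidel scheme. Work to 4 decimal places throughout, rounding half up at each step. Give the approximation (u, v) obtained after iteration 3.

(-3.4370, -5.1457)

Iteration 1:
  u = (-7 - (-2)·-1.7000) / (5) = -2.0800
  v = (-12 - (-1)·-2.0800) / (3) = -4.6933
Iteration 2:
  u = (-7 - (-2)·-4.6933) / (5) = -3.2773
  v = (-12 - (-1)·-3.2773) / (3) = -5.0924
Iteration 3:
  u = (-7 - (-2)·-5.0924) / (5) = -3.4370
  v = (-12 - (-1)·-3.4370) / (3) = -5.1457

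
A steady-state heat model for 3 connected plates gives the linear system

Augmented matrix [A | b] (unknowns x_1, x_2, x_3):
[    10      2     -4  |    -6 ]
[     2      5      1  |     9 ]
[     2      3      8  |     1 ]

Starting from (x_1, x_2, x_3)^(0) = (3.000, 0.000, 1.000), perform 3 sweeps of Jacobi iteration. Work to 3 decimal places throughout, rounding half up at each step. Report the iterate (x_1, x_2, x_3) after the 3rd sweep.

(-0.991, 2.167, -0.394)

Iteration 1:
  x_1 = (-6 - (2)·0.000 - (-4)·1.000) / (10) = -0.200
  x_2 = (9 - (2)·3.000 - (1)·1.000) / (5) = 0.400
  x_3 = (1 - (2)·3.000 - (3)·0.000) / (8) = -0.625
Iteration 2:
  x_1 = (-6 - (2)·0.400 - (-4)·-0.625) / (10) = -0.930
  x_2 = (9 - (2)·-0.200 - (1)·-0.625) / (5) = 2.005
  x_3 = (1 - (2)·-0.200 - (3)·0.400) / (8) = 0.025
Iteration 3:
  x_1 = (-6 - (2)·2.005 - (-4)·0.025) / (10) = -0.991
  x_2 = (9 - (2)·-0.930 - (1)·0.025) / (5) = 2.167
  x_3 = (1 - (2)·-0.930 - (3)·2.005) / (8) = -0.394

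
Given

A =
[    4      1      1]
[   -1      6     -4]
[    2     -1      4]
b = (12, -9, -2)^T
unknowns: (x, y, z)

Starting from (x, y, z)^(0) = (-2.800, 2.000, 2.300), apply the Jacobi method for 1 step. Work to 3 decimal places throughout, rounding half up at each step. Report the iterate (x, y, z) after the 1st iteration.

(1.925, -0.433, 1.400)

Iteration 1:
  x = (12 - (1)·2.000 - (1)·2.300) / (4) = 1.925
  y = (-9 - (-1)·-2.800 - (-4)·2.300) / (6) = -0.433
  z = (-2 - (2)·-2.800 - (-1)·2.000) / (4) = 1.400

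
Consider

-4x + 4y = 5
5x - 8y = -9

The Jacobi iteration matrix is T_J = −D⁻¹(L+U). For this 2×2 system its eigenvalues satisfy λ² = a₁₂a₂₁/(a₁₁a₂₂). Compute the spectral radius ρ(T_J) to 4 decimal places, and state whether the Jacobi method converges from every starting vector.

a₁₂a₂₁/(a₁₁a₂₂) = (4)·(5) / ((-4)·(-8)) = 0.625000
ρ = √|0.625000| = √0.625000 = 0.7906
ρ < 1, so Jacobi converges

0.7906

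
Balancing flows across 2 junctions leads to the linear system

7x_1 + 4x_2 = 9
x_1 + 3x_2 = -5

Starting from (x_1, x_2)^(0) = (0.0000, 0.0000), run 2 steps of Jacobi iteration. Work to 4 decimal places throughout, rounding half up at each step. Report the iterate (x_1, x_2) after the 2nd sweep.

Iteration 1:
  x_1 = (9 - (4)·0.0000) / (7) = 1.2857
  x_2 = (-5 - (1)·0.0000) / (3) = -1.6667
Iteration 2:
  x_1 = (9 - (4)·-1.6667) / (7) = 2.2381
  x_2 = (-5 - (1)·1.2857) / (3) = -2.0952

(2.2381, -2.0952)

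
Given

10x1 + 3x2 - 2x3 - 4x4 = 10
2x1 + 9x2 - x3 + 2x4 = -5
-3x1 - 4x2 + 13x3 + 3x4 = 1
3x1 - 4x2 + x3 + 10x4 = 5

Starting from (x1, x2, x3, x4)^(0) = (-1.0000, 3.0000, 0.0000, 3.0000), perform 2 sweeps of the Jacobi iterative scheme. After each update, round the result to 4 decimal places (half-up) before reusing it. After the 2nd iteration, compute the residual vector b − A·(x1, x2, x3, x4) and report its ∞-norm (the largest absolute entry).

9.2885

Iteration 1:
  x1 = (10 - (3)·3.0000 - (-2)·0.0000 - (-4)·3.0000) / (10) = 1.3000
  x2 = (-5 - (2)·-1.0000 - (-1)·0.0000 - (2)·3.0000) / (9) = -1.0000
  x3 = (1 - (-3)·-1.0000 - (-4)·3.0000 - (3)·3.0000) / (13) = 0.0769
  x4 = (5 - (3)·-1.0000 - (-4)·3.0000 - (1)·0.0000) / (10) = 2.0000
Iteration 2:
  x1 = (10 - (3)·-1.0000 - (-2)·0.0769 - (-4)·2.0000) / (10) = 2.1154
  x2 = (-5 - (2)·1.3000 - (-1)·0.0769 - (2)·2.0000) / (9) = -1.2803
  x3 = (1 - (-3)·1.3000 - (-4)·-1.0000 - (3)·2.0000) / (13) = -0.3923
  x4 = (5 - (3)·1.3000 - (-4)·-1.0000 - (1)·0.0769) / (10) = -0.2977
Residual b − A·x = (-9.2885, 2.4950, 8.2180, -3.0981); ∞-norm = 9.2885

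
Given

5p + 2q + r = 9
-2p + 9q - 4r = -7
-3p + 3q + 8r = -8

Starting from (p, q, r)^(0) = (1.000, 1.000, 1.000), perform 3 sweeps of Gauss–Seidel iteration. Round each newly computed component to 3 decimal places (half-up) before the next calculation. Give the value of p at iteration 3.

Iteration 1:
  p = (9 - (2)·1.000 - (1)·1.000) / (5) = 1.200
  q = (-7 - (-2)·1.200 - (-4)·1.000) / (9) = -0.067
  r = (-8 - (-3)·1.200 - (3)·-0.067) / (8) = -0.525
Iteration 2:
  p = (9 - (2)·-0.067 - (1)·-0.525) / (5) = 1.932
  q = (-7 - (-2)·1.932 - (-4)·-0.525) / (9) = -0.582
  r = (-8 - (-3)·1.932 - (3)·-0.582) / (8) = -0.057
Iteration 3:
  p = (9 - (2)·-0.582 - (1)·-0.057) / (5) = 2.044
  q = (-7 - (-2)·2.044 - (-4)·-0.057) / (9) = -0.349
  r = (-8 - (-3)·2.044 - (3)·-0.349) / (8) = -0.103

2.044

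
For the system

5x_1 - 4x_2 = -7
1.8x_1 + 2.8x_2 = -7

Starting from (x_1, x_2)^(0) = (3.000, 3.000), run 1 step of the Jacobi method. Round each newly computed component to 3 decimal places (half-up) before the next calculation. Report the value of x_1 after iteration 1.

Iteration 1:
  x_1 = (-7 - (-4)·3.000) / (5) = 1.000
  x_2 = (-7 - (1.8)·3.000) / (2.8) = -4.429

1.000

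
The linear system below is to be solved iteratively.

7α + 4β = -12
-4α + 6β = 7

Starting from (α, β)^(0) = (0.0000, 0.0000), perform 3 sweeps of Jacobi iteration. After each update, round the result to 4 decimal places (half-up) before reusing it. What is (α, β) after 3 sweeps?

Iteration 1:
  α = (-12 - (4)·0.0000) / (7) = -1.7143
  β = (7 - (-4)·0.0000) / (6) = 1.1667
Iteration 2:
  α = (-12 - (4)·1.1667) / (7) = -2.3810
  β = (7 - (-4)·-1.7143) / (6) = 0.0238
Iteration 3:
  α = (-12 - (4)·0.0238) / (7) = -1.7279
  β = (7 - (-4)·-2.3810) / (6) = -0.4207

(-1.7279, -0.4207)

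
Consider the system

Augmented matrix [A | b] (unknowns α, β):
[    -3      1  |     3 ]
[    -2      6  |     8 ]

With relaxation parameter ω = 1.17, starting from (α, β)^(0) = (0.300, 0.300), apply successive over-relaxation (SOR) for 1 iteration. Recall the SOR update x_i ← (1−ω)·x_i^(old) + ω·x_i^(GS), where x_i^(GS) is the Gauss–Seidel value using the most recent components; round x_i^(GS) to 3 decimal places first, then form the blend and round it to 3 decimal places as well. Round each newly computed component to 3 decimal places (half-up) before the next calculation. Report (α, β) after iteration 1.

Iteration 1:
  α: GS value = (3 - (1)·0.300) / (-3) = -0.900;  α ← (1−ω)·0.300 + ω·-0.900 = -1.104
  β: GS value = (8 - (-2)·-1.104) / (6) = 0.965;  β ← (1−ω)·0.300 + ω·0.965 = 1.078

(-1.104, 1.078)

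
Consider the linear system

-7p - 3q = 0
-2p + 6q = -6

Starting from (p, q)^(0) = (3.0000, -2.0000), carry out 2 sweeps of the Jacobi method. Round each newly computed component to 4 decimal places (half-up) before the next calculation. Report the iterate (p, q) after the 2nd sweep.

Iteration 1:
  p = (0 - (-3)·-2.0000) / (-7) = 0.8571
  q = (-6 - (-2)·3.0000) / (6) = 0.0000
Iteration 2:
  p = (0 - (-3)·0.0000) / (-7) = 0.0000
  q = (-6 - (-2)·0.8571) / (6) = -0.7143

(0.0000, -0.7143)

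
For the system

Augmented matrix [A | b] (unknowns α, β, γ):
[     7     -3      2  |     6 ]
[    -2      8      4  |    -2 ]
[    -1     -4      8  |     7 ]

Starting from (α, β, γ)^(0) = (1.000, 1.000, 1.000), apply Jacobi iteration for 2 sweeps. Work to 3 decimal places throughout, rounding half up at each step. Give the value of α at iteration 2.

0.214

Iteration 1:
  α = (6 - (-3)·1.000 - (2)·1.000) / (7) = 1.000
  β = (-2 - (-2)·1.000 - (4)·1.000) / (8) = -0.500
  γ = (7 - (-1)·1.000 - (-4)·1.000) / (8) = 1.500
Iteration 2:
  α = (6 - (-3)·-0.500 - (2)·1.500) / (7) = 0.214
  β = (-2 - (-2)·1.000 - (4)·1.500) / (8) = -0.750
  γ = (7 - (-1)·1.000 - (-4)·-0.500) / (8) = 0.750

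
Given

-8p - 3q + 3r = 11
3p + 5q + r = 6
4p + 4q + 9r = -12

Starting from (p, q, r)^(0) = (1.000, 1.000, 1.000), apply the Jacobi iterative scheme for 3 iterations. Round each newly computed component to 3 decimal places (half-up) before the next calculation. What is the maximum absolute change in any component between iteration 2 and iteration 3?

Iteration 1:
  p = (11 - (-3)·1.000 - (3)·1.000) / (-8) = -1.375
  q = (6 - (3)·1.000 - (1)·1.000) / (5) = 0.400
  r = (-12 - (4)·1.000 - (4)·1.000) / (9) = -2.222
Iteration 2:
  p = (11 - (-3)·0.400 - (3)·-2.222) / (-8) = -2.358
  q = (6 - (3)·-1.375 - (1)·-2.222) / (5) = 2.469
  r = (-12 - (4)·-1.375 - (4)·0.400) / (9) = -0.900
Iteration 3:
  p = (11 - (-3)·2.469 - (3)·-0.900) / (-8) = -2.638
  q = (6 - (3)·-2.358 - (1)·-0.900) / (5) = 2.795
  r = (-12 - (4)·-2.358 - (4)·2.469) / (9) = -1.383
Change: (-0.280, 0.326, -0.483) → max |·| = 0.483

0.483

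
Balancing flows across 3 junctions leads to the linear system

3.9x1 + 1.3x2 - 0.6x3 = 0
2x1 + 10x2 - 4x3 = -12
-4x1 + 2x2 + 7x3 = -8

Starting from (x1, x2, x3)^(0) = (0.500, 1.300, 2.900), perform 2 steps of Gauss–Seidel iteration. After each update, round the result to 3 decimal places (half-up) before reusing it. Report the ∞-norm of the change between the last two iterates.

1.575

Iteration 1:
  x1 = (0 - (1.3)·1.300 - (-0.6)·2.900) / (3.9) = 0.013
  x2 = (-12 - (2)·0.013 - (-4)·2.900) / (10) = -0.043
  x3 = (-8 - (-4)·0.013 - (2)·-0.043) / (7) = -1.123
Iteration 2:
  x1 = (0 - (1.3)·-0.043 - (-0.6)·-1.123) / (3.9) = -0.158
  x2 = (-12 - (2)·-0.158 - (-4)·-1.123) / (10) = -1.618
  x3 = (-8 - (-4)·-0.158 - (2)·-1.618) / (7) = -0.771
Change: (-0.171, -1.575, 0.352) → max |·| = 1.575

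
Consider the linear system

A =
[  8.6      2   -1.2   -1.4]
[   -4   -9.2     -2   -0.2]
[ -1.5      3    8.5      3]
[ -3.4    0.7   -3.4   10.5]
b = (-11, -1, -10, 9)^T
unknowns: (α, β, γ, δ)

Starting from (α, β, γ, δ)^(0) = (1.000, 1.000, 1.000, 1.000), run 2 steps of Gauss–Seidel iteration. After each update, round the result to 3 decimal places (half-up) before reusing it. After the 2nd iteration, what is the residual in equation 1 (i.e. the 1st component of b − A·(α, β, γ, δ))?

Iteration 1:
  α = (-11 - (2)·1.000 - (-1.2)·1.000 - (-1.4)·1.000) / (8.6) = -1.209
  β = (-1 - (-4)·-1.209 - (-2)·1.000 - (-0.2)·1.000) / (-9.2) = 0.395
  γ = (-10 - (-1.5)·-1.209 - (3)·0.395 - (3)·1.000) / (8.5) = -1.882
  δ = (9 - (-3.4)·-1.209 - (0.7)·0.395 - (-3.4)·-1.882) / (10.5) = -0.170
Iteration 2:
  α = (-11 - (2)·0.395 - (-1.2)·-1.882 - (-1.4)·-0.170) / (8.6) = -1.661
  β = (-1 - (-4)·-1.661 - (-2)·-1.882 - (-0.2)·-0.170) / (-9.2) = 1.244
  γ = (-10 - (-1.5)·-1.661 - (3)·1.244 - (3)·-0.170) / (8.5) = -1.849
  δ = (9 - (-3.4)·-1.661 - (0.7)·1.244 - (-3.4)·-1.849) / (10.5) = -0.362
Residual b − A·x = (-1.929, 0.030, 0.579, -0.004)

-1.929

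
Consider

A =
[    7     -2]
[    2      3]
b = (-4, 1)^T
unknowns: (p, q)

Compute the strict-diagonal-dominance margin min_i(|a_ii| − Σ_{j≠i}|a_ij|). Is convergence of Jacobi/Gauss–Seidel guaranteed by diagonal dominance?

1

row 1: |7| − (2) = 5
row 2: |3| − (2) = 1
minimum over rows = 1 → strictly diagonally dominant (convergence guaranteed)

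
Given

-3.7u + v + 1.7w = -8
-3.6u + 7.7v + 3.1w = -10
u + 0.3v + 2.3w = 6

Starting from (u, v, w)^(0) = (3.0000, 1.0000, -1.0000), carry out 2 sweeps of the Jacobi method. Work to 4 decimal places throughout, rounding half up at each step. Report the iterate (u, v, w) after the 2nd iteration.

(2.8384, -0.8489, 1.6848)

Iteration 1:
  u = (-8 - (1)·1.0000 - (1.7)·-1.0000) / (-3.7) = 1.9730
  v = (-10 - (-3.6)·3.0000 - (3.1)·-1.0000) / (7.7) = 0.5065
  w = (6 - (1)·3.0000 - (0.3)·1.0000) / (2.3) = 1.1739
Iteration 2:
  u = (-8 - (1)·0.5065 - (1.7)·1.1739) / (-3.7) = 2.8384
  v = (-10 - (-3.6)·1.9730 - (3.1)·1.1739) / (7.7) = -0.8489
  w = (6 - (1)·1.9730 - (0.3)·0.5065) / (2.3) = 1.6848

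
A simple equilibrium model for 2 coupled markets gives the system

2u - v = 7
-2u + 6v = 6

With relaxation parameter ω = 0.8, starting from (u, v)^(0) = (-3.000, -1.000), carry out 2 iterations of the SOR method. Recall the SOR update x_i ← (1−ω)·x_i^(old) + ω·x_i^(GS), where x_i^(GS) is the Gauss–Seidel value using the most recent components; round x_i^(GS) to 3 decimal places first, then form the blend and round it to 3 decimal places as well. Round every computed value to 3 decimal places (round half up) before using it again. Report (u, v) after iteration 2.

Iteration 1:
  u: GS value = (7 - (-1)·-1.000) / (2) = 3.000;  u ← (1−ω)·-3.000 + ω·3.000 = 1.800
  v: GS value = (6 - (-2)·1.800) / (6) = 1.600;  v ← (1−ω)·-1.000 + ω·1.600 = 1.080
Iteration 2:
  u: GS value = (7 - (-1)·1.080) / (2) = 4.040;  u ← (1−ω)·1.800 + ω·4.040 = 3.592
  v: GS value = (6 - (-2)·3.592) / (6) = 2.197;  v ← (1−ω)·1.080 + ω·2.197 = 1.974

(3.592, 1.974)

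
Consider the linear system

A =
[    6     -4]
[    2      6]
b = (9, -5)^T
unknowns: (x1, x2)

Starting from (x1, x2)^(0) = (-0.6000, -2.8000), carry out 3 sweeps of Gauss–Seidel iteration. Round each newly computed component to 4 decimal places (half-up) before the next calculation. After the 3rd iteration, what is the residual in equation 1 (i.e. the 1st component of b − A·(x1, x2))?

0.4122

Iteration 1:
  x1 = (9 - (-4)·-2.8000) / (6) = -0.3667
  x2 = (-5 - (2)·-0.3667) / (6) = -0.7111
Iteration 2:
  x1 = (9 - (-4)·-0.7111) / (6) = 1.0259
  x2 = (-5 - (2)·1.0259) / (6) = -1.1753
Iteration 3:
  x1 = (9 - (-4)·-1.1753) / (6) = 0.7165
  x2 = (-5 - (2)·0.7165) / (6) = -1.0722
Residual b − A·x = (0.4122, 0.0002)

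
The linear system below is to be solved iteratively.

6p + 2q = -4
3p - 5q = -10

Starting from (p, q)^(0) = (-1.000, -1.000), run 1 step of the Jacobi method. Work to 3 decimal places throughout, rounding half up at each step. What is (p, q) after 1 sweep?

Iteration 1:
  p = (-4 - (2)·-1.000) / (6) = -0.333
  q = (-10 - (3)·-1.000) / (-5) = 1.400

(-0.333, 1.400)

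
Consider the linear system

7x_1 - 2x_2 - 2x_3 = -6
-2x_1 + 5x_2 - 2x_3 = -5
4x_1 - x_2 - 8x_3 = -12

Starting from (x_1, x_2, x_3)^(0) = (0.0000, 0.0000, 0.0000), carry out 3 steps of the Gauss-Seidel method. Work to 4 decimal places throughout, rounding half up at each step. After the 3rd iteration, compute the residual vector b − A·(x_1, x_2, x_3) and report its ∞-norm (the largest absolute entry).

0.1458

Iteration 1:
  x_1 = (-6 - (-2)·0.0000 - (-2)·0.0000) / (7) = -0.8571
  x_2 = (-5 - (-2)·-0.8571 - (-2)·0.0000) / (5) = -1.3428
  x_3 = (-12 - (4)·-0.8571 - (-1)·-1.3428) / (-8) = 1.2393
Iteration 2:
  x_1 = (-6 - (-2)·-1.3428 - (-2)·1.2393) / (7) = -0.8867
  x_2 = (-5 - (-2)·-0.8867 - (-2)·1.2393) / (5) = -0.8590
  x_3 = (-12 - (4)·-0.8867 - (-1)·-0.8590) / (-8) = 1.1640
Iteration 3:
  x_1 = (-6 - (-2)·-0.8590 - (-2)·1.1640) / (7) = -0.7700
  x_2 = (-5 - (-2)·-0.7700 - (-2)·1.1640) / (5) = -0.8424
  x_3 = (-12 - (4)·-0.7700 - (-1)·-0.8424) / (-8) = 1.2203
Residual b − A·x = (0.1458, 0.1126, 0.0000); ∞-norm = 0.1458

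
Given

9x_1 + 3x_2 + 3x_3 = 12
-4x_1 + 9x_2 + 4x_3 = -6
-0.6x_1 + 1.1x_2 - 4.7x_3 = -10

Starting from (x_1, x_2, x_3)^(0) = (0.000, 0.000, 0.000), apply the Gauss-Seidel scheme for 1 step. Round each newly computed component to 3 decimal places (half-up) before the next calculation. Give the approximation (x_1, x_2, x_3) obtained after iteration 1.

(1.333, -0.074, 1.940)

Iteration 1:
  x_1 = (12 - (3)·0.000 - (3)·0.000) / (9) = 1.333
  x_2 = (-6 - (-4)·1.333 - (4)·0.000) / (9) = -0.074
  x_3 = (-10 - (-0.6)·1.333 - (1.1)·-0.074) / (-4.7) = 1.940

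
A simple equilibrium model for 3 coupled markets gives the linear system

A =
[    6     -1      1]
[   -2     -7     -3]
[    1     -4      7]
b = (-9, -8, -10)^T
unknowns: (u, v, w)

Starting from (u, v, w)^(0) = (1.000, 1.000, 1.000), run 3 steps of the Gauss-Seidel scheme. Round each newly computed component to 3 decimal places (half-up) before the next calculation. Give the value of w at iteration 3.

-0.353

Iteration 1:
  u = (-9 - (-1)·1.000 - (1)·1.000) / (6) = -1.500
  v = (-8 - (-2)·-1.500 - (-3)·1.000) / (-7) = 1.143
  w = (-10 - (1)·-1.500 - (-4)·1.143) / (7) = -0.561
Iteration 2:
  u = (-9 - (-1)·1.143 - (1)·-0.561) / (6) = -1.216
  v = (-8 - (-2)·-1.216 - (-3)·-0.561) / (-7) = 1.731
  w = (-10 - (1)·-1.216 - (-4)·1.731) / (7) = -0.266
Iteration 3:
  u = (-9 - (-1)·1.731 - (1)·-0.266) / (6) = -1.167
  v = (-8 - (-2)·-1.167 - (-3)·-0.266) / (-7) = 1.590
  w = (-10 - (1)·-1.167 - (-4)·1.590) / (7) = -0.353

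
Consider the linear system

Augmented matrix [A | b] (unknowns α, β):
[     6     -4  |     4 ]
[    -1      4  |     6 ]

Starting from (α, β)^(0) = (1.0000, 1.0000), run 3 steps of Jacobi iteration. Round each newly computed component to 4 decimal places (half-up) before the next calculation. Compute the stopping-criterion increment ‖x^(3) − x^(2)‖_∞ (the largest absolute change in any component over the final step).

0.1250

Iteration 1:
  α = (4 - (-4)·1.0000) / (6) = 1.3333
  β = (6 - (-1)·1.0000) / (4) = 1.7500
Iteration 2:
  α = (4 - (-4)·1.7500) / (6) = 1.8333
  β = (6 - (-1)·1.3333) / (4) = 1.8333
Iteration 3:
  α = (4 - (-4)·1.8333) / (6) = 1.8889
  β = (6 - (-1)·1.8333) / (4) = 1.9583
Change: (0.0556, 0.1250) → max |·| = 0.1250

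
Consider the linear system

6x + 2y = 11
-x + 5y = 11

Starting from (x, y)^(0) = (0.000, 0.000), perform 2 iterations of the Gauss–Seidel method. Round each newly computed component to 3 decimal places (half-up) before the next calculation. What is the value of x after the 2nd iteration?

Iteration 1:
  x = (11 - (2)·0.000) / (6) = 1.833
  y = (11 - (-1)·1.833) / (5) = 2.567
Iteration 2:
  x = (11 - (2)·2.567) / (6) = 0.978
  y = (11 - (-1)·0.978) / (5) = 2.396

0.978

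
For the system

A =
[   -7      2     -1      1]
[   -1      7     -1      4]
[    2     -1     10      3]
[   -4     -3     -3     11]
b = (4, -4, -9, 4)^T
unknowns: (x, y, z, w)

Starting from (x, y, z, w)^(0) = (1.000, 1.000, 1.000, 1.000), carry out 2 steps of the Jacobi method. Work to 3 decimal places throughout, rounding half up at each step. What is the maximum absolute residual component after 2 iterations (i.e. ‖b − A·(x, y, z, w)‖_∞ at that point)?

6.232

Iteration 1:
  x = (4 - (2)·1.000 - (-1)·1.000 - (1)·1.000) / (-7) = -0.286
  y = (-4 - (-1)·1.000 - (-1)·1.000 - (4)·1.000) / (7) = -0.857
  z = (-9 - (2)·1.000 - (-1)·1.000 - (3)·1.000) / (10) = -1.300
  w = (4 - (-4)·1.000 - (-3)·1.000 - (-3)·1.000) / (11) = 1.273
Iteration 2:
  x = (4 - (2)·-0.857 - (-1)·-1.300 - (1)·1.273) / (-7) = -0.449
  y = (-4 - (-1)·-0.286 - (-1)·-1.300 - (4)·1.273) / (7) = -1.525
  z = (-9 - (2)·-0.286 - (-1)·-0.857 - (3)·1.273) / (10) = -1.310
  w = (4 - (-4)·-0.286 - (-3)·-0.857 - (-3)·-1.300) / (11) = -0.329
Residual b − A·x = (2.926, 6.232, 4.460, -2.682); ∞-norm = 6.232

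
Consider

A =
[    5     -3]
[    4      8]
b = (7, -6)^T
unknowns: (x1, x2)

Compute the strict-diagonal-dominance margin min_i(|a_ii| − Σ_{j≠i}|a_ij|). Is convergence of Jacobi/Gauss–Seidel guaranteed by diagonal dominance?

2

row 1: |5| − (3) = 2
row 2: |8| − (4) = 4
minimum over rows = 2 → strictly diagonally dominant (convergence guaranteed)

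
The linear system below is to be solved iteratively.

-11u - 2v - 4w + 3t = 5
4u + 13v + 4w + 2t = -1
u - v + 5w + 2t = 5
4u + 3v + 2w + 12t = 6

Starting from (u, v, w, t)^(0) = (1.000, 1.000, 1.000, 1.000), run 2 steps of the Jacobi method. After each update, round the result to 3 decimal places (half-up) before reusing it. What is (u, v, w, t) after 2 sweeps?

(-0.587, 0.001, 1.076, 0.854)

Iteration 1:
  u = (5 - (-2)·1.000 - (-4)·1.000 - (3)·1.000) / (-11) = -0.727
  v = (-1 - (4)·1.000 - (4)·1.000 - (2)·1.000) / (13) = -0.846
  w = (5 - (1)·1.000 - (-1)·1.000 - (2)·1.000) / (5) = 0.600
  t = (6 - (4)·1.000 - (3)·1.000 - (2)·1.000) / (12) = -0.250
Iteration 2:
  u = (5 - (-2)·-0.846 - (-4)·0.600 - (3)·-0.250) / (-11) = -0.587
  v = (-1 - (4)·-0.727 - (4)·0.600 - (2)·-0.250) / (13) = 0.001
  w = (5 - (1)·-0.727 - (-1)·-0.846 - (2)·-0.250) / (5) = 1.076
  t = (6 - (4)·-0.727 - (3)·-0.846 - (2)·0.600) / (12) = 0.854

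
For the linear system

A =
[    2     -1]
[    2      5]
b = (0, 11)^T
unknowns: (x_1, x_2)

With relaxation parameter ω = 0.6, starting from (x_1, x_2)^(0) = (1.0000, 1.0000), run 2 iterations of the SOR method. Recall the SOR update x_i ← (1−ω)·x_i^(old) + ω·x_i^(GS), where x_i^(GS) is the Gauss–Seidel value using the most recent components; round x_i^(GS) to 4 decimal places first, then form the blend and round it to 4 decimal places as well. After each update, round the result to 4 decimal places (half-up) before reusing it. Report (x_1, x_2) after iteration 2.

Iteration 1:
  x_1: GS value = (0 - (-1)·1.0000) / (2) = 0.5000;  x_1 ← (1−ω)·1.0000 + ω·0.5000 = 0.7000
  x_2: GS value = (11 - (2)·0.7000) / (5) = 1.9200;  x_2 ← (1−ω)·1.0000 + ω·1.9200 = 1.5520
Iteration 2:
  x_1: GS value = (0 - (-1)·1.5520) / (2) = 0.7760;  x_1 ← (1−ω)·0.7000 + ω·0.7760 = 0.7456
  x_2: GS value = (11 - (2)·0.7456) / (5) = 1.9018;  x_2 ← (1−ω)·1.5520 + ω·1.9018 = 1.7619

(0.7456, 1.7619)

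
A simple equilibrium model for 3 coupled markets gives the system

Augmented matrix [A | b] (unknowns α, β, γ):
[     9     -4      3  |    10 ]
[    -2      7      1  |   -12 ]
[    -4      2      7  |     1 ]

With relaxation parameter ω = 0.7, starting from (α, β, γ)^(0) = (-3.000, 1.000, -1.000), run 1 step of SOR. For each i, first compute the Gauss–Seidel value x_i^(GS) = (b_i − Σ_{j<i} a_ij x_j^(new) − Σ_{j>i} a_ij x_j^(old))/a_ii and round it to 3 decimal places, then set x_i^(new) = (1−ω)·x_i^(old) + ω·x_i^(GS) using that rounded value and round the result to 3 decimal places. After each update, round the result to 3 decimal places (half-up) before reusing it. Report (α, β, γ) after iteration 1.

(0.422, -0.716, 0.112)

Iteration 1:
  α: GS value = (10 - (-4)·1.000 - (3)·-1.000) / (9) = 1.889;  α ← (1−ω)·-3.000 + ω·1.889 = 0.422
  β: GS value = (-12 - (-2)·0.422 - (1)·-1.000) / (7) = -1.451;  β ← (1−ω)·1.000 + ω·-1.451 = -0.716
  γ: GS value = (1 - (-4)·0.422 - (2)·-0.716) / (7) = 0.589;  γ ← (1−ω)·-1.000 + ω·0.589 = 0.112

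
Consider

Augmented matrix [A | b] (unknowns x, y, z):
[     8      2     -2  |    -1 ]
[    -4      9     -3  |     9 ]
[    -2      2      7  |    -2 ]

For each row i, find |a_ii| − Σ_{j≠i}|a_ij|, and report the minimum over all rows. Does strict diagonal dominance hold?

row 1: |8| − (2+2) = 4
row 2: |9| − (4+3) = 2
row 3: |7| − (2+2) = 3
minimum over rows = 2 → strictly diagonally dominant (convergence guaranteed)

2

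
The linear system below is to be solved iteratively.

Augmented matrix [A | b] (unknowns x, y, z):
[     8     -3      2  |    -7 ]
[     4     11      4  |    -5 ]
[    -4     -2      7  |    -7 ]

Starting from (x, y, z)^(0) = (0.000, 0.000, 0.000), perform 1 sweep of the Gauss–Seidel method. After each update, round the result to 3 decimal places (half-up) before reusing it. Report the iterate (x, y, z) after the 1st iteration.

Iteration 1:
  x = (-7 - (-3)·0.000 - (2)·0.000) / (8) = -0.875
  y = (-5 - (4)·-0.875 - (4)·0.000) / (11) = -0.136
  z = (-7 - (-4)·-0.875 - (-2)·-0.136) / (7) = -1.539

(-0.875, -0.136, -1.539)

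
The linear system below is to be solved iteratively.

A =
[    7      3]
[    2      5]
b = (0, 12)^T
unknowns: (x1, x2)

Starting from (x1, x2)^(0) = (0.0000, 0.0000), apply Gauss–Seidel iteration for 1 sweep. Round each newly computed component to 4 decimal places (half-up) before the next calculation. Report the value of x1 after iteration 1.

Iteration 1:
  x1 = (0 - (3)·0.0000) / (7) = 0.0000
  x2 = (12 - (2)·0.0000) / (5) = 2.4000

0.0000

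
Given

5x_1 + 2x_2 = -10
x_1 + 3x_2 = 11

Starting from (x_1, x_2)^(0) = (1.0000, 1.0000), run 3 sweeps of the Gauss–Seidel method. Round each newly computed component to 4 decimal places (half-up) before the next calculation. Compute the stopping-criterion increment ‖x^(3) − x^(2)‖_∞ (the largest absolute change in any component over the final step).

Iteration 1:
  x_1 = (-10 - (2)·1.0000) / (5) = -2.4000
  x_2 = (11 - (1)·-2.4000) / (3) = 4.4667
Iteration 2:
  x_1 = (-10 - (2)·4.4667) / (5) = -3.7867
  x_2 = (11 - (1)·-3.7867) / (3) = 4.9289
Iteration 3:
  x_1 = (-10 - (2)·4.9289) / (5) = -3.9716
  x_2 = (11 - (1)·-3.9716) / (3) = 4.9905
Change: (-0.1849, 0.0616) → max |·| = 0.1849

0.1849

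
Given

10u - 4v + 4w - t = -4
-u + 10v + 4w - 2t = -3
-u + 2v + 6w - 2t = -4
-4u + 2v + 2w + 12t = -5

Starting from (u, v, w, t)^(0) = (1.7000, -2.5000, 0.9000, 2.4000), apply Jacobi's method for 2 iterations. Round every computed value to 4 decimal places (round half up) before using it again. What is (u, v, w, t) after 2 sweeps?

Iteration 1:
  u = (-4 - (-4)·-2.5000 - (4)·0.9000 - (-1)·2.4000) / (10) = -1.5200
  v = (-3 - (-1)·1.7000 - (4)·0.9000 - (-2)·2.4000) / (10) = -0.0100
  w = (-4 - (-1)·1.7000 - (2)·-2.5000 - (-2)·2.4000) / (6) = 1.2500
  t = (-5 - (-4)·1.7000 - (2)·-2.5000 - (2)·0.9000) / (12) = 0.4167
Iteration 2:
  u = (-4 - (-4)·-0.0100 - (4)·1.2500 - (-1)·0.4167) / (10) = -0.8623
  v = (-3 - (-1)·-1.5200 - (4)·1.2500 - (-2)·0.4167) / (10) = -0.8687
  w = (-4 - (-1)·-1.5200 - (2)·-0.0100 - (-2)·0.4167) / (6) = -0.7778
  t = (-5 - (-4)·-1.5200 - (2)·-0.0100 - (2)·1.2500) / (12) = -1.1300

(-0.8623, -0.8687, -0.7778, -1.1300)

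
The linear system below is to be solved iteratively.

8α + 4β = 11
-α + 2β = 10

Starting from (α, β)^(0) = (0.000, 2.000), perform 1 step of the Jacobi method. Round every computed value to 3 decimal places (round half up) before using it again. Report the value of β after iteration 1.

5.000

Iteration 1:
  α = (11 - (4)·2.000) / (8) = 0.375
  β = (10 - (-1)·0.000) / (2) = 5.000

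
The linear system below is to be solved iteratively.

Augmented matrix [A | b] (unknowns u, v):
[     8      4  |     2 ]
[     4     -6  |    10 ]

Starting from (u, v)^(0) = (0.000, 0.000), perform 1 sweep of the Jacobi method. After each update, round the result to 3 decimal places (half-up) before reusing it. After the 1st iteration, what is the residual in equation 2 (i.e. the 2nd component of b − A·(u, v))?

-1.002

Iteration 1:
  u = (2 - (4)·0.000) / (8) = 0.250
  v = (10 - (4)·0.000) / (-6) = -1.667
Residual b − A·x = (6.668, -1.002)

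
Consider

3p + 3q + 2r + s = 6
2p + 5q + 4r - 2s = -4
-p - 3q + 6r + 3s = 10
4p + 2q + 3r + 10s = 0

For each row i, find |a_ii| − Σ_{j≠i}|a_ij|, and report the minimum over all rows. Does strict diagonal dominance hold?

-3

row 1: |3| − (3+2+1) = -3
row 2: |5| − (2+4+2) = -3
row 3: |6| − (1+3+3) = -1
row 4: |10| − (4+2+3) = 1
minimum over rows = -3 → not strictly diagonally dominant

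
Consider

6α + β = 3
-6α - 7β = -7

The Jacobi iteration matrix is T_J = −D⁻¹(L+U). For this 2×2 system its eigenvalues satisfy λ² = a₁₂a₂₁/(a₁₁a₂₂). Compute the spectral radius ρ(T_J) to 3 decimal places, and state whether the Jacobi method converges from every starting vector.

0.378

a₁₂a₂₁/(a₁₁a₂₂) = (1)·(-6) / ((6)·(-7)) = 0.142857
ρ = √|0.142857| = √0.142857 = 0.378
ρ < 1, so Jacobi converges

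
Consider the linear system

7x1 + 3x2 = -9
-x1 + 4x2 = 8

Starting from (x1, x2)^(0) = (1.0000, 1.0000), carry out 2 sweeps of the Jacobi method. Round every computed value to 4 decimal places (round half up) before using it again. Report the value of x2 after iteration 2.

1.5714

Iteration 1:
  x1 = (-9 - (3)·1.0000) / (7) = -1.7143
  x2 = (8 - (-1)·1.0000) / (4) = 2.2500
Iteration 2:
  x1 = (-9 - (3)·2.2500) / (7) = -2.2500
  x2 = (8 - (-1)·-1.7143) / (4) = 1.5714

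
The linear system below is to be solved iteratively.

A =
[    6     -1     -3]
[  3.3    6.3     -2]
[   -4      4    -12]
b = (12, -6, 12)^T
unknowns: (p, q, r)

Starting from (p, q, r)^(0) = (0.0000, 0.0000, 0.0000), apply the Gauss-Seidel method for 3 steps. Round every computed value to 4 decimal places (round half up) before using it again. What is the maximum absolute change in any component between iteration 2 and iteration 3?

0.2650

Iteration 1:
  p = (12 - (-1)·0.0000 - (-3)·0.0000) / (6) = 2.0000
  q = (-6 - (3.3)·2.0000 - (-2)·0.0000) / (6.3) = -2.0000
  r = (12 - (-4)·2.0000 - (4)·-2.0000) / (-12) = -2.3333
Iteration 2:
  p = (12 - (-1)·-2.0000 - (-3)·-2.3333) / (6) = 0.5000
  q = (-6 - (3.3)·0.5000 - (-2)·-2.3333) / (6.3) = -1.9550
  r = (12 - (-4)·0.5000 - (4)·-1.9550) / (-12) = -1.8183
Iteration 3:
  p = (12 - (-1)·-1.9550 - (-3)·-1.8183) / (6) = 0.7650
  q = (-6 - (3.3)·0.7650 - (-2)·-1.8183) / (6.3) = -1.9303
  r = (12 - (-4)·0.7650 - (4)·-1.9303) / (-12) = -1.8984
Change: (0.2650, 0.0247, -0.0801) → max |·| = 0.2650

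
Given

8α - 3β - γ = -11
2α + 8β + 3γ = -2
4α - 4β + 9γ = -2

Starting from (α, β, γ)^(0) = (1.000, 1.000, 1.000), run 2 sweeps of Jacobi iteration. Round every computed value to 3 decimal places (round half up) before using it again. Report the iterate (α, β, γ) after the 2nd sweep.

(-1.731, 0.052, -0.222)

Iteration 1:
  α = (-11 - (-3)·1.000 - (-1)·1.000) / (8) = -0.875
  β = (-2 - (2)·1.000 - (3)·1.000) / (8) = -0.875
  γ = (-2 - (4)·1.000 - (-4)·1.000) / (9) = -0.222
Iteration 2:
  α = (-11 - (-3)·-0.875 - (-1)·-0.222) / (8) = -1.731
  β = (-2 - (2)·-0.875 - (3)·-0.222) / (8) = 0.052
  γ = (-2 - (4)·-0.875 - (-4)·-0.875) / (9) = -0.222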